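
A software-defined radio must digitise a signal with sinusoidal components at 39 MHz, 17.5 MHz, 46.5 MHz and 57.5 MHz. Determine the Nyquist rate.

115 MHz

Highest-frequency component: 57.5 MHz.
Nyquist rate = 2 × 57.5 MHz = 115 MHz.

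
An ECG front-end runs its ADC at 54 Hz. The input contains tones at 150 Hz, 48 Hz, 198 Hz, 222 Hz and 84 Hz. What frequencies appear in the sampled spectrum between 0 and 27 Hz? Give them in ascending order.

fs/2 = 27 Hz.
150 Hz mod fs = 42 Hz.
42 Hz > fs/2 = 27 Hz, folds to fs − 42 Hz = 12 Hz.
48 Hz > fs/2 = 27 Hz, folds to fs − 48 Hz = 6 Hz.
198 Hz mod fs = 36 Hz.
36 Hz > fs/2 = 27 Hz, folds to fs − 36 Hz = 18 Hz.
222 Hz mod fs = 6 Hz.
6 Hz ≤ fs/2 = 27 Hz, appears at 6 Hz.
84 Hz mod fs = 30 Hz.
30 Hz > fs/2 = 27 Hz, folds to fs − 30 Hz = 24 Hz.
Distinct values: {6 Hz, 12 Hz, 18 Hz, 24 Hz}.

6 Hz, 12 Hz, 18 Hz, 24 Hz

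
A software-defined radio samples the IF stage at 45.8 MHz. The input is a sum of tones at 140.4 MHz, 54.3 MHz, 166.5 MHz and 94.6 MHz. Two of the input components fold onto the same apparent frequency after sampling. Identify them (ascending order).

94.6 MHz, 140.4 MHz

fs/2 = 22.9 MHz.
140.4 MHz mod fs = 3 MHz.
3 MHz ≤ fs/2 = 22.9 MHz, appears at 3 MHz.
54.3 MHz mod fs = 8.5 MHz.
8.5 MHz ≤ fs/2 = 22.9 MHz, appears at 8.5 MHz.
166.5 MHz mod fs = 29.1 MHz.
29.1 MHz > fs/2 = 22.9 MHz, folds to fs − 29.1 MHz = 16.7 MHz.
94.6 MHz mod fs = 3 MHz.
3 MHz ≤ fs/2 = 22.9 MHz, appears at 3 MHz.
94.6 MHz and 140.4 MHz both map to 3 MHz.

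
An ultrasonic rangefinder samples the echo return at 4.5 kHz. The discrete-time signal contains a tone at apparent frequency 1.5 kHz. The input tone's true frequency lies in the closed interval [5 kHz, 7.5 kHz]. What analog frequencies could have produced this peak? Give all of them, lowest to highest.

Frequencies that alias to 1.5 kHz are k·fs ± 1.5 kHz for integer k ≥ 0.
k=0: 1.5 kHz.
k=1: 3 kHz, 6 kHz.
k=2: 7.5 kHz, 10.5 kHz.
k=3: 12 kHz, 15 kHz.
Within [5 kHz, 7.5 kHz]: 6 kHz, 7.5 kHz.

6 kHz, 7.5 kHz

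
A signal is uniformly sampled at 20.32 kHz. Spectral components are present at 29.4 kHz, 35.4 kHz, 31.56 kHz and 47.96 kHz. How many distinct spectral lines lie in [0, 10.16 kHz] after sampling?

3

fs/2 = 10.16 kHz.
29.4 kHz mod fs = 9.08 kHz.
9.08 kHz ≤ fs/2 = 10.16 kHz, appears at 9.08 kHz.
35.4 kHz mod fs = 15.08 kHz.
15.08 kHz > fs/2 = 10.16 kHz, folds to fs − 15.08 kHz = 5.24 kHz.
31.56 kHz mod fs = 11.24 kHz.
11.24 kHz > fs/2 = 10.16 kHz, folds to fs − 11.24 kHz = 9.08 kHz.
47.96 kHz mod fs = 7.32 kHz.
7.32 kHz ≤ fs/2 = 10.16 kHz, appears at 7.32 kHz.
Distinct values: {5.24 kHz, 7.32 kHz, 9.08 kHz} → 3.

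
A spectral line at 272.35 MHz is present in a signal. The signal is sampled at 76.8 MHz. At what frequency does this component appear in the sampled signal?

272.35 MHz mod fs = 41.95 MHz.
41.95 MHz > fs/2 = 38.4 MHz, folds to fs − 41.95 MHz = 34.85 MHz.

34.85 MHz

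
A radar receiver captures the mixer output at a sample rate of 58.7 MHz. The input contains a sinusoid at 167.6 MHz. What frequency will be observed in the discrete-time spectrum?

8.5 MHz

167.6 MHz mod fs = 50.2 MHz.
50.2 MHz > fs/2 = 29.35 MHz, folds to fs − 50.2 MHz = 8.5 MHz.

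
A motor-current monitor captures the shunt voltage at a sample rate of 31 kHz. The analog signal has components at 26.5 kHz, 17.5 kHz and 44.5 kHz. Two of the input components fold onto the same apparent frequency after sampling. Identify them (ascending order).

fs/2 = 15.5 kHz.
26.5 kHz > fs/2 = 15.5 kHz, folds to fs − 26.5 kHz = 4.5 kHz.
17.5 kHz > fs/2 = 15.5 kHz, folds to fs − 17.5 kHz = 13.5 kHz.
44.5 kHz mod fs = 13.5 kHz.
13.5 kHz ≤ fs/2 = 15.5 kHz, appears at 13.5 kHz.
17.5 kHz and 44.5 kHz both map to 13.5 kHz.

17.5 kHz, 44.5 kHz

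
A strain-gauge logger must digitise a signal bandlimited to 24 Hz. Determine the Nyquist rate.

48 Hz

Nyquist rate = 2 × 24 Hz = 48 Hz.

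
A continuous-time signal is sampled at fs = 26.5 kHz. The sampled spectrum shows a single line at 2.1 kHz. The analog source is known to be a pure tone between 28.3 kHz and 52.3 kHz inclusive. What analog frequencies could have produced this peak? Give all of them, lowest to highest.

Frequencies that alias to 2.1 kHz are k·fs ± 2.1 kHz for integer k ≥ 0.
k=0: 2.1 kHz.
k=1: 24.4 kHz, 28.6 kHz.
k=2: 50.9 kHz, 55.1 kHz.
k=3: 77.4 kHz, 81.6 kHz.
Within [28.3 kHz, 52.3 kHz]: 28.6 kHz, 50.9 kHz.

28.6 kHz, 50.9 kHz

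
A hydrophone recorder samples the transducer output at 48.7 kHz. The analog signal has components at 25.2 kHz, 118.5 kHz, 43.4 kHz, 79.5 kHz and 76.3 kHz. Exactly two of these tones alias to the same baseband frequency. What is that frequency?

21.1 kHz

fs/2 = 24.35 kHz.
25.2 kHz > fs/2 = 24.35 kHz, folds to fs − 25.2 kHz = 23.5 kHz.
118.5 kHz mod fs = 21.1 kHz.
21.1 kHz ≤ fs/2 = 24.35 kHz, appears at 21.1 kHz.
43.4 kHz > fs/2 = 24.35 kHz, folds to fs − 43.4 kHz = 5.3 kHz.
79.5 kHz mod fs = 30.8 kHz.
30.8 kHz > fs/2 = 24.35 kHz, folds to fs − 30.8 kHz = 17.9 kHz.
76.3 kHz mod fs = 27.6 kHz.
27.6 kHz > fs/2 = 24.35 kHz, folds to fs − 27.6 kHz = 21.1 kHz.
76.3 kHz and 118.5 kHz both map to 21.1 kHz.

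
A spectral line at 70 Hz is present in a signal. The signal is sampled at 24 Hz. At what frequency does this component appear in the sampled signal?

2 Hz

70 Hz mod fs = 22 Hz.
22 Hz > fs/2 = 12 Hz, folds to fs − 22 Hz = 2 Hz.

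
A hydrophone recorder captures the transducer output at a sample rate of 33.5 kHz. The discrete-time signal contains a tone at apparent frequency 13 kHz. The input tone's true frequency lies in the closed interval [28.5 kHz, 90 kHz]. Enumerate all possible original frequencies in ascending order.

46.5 kHz, 54 kHz, 80 kHz, 87.5 kHz

Frequencies that alias to 13 kHz are k·fs ± 13 kHz for integer k ≥ 0.
k=0: 13 kHz.
k=1: 20.5 kHz, 46.5 kHz.
k=2: 54 kHz, 80 kHz.
k=3: 87.5 kHz, 113.5 kHz.
k=4: 121 kHz, 147 kHz.
Within [28.5 kHz, 90 kHz]: 46.5 kHz, 54 kHz, 80 kHz, 87.5 kHz.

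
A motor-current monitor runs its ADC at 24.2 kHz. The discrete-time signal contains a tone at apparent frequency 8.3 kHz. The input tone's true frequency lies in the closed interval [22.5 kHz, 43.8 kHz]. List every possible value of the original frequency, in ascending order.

32.5 kHz, 40.1 kHz

Frequencies that alias to 8.3 kHz are k·fs ± 8.3 kHz for integer k ≥ 0.
k=0: 8.3 kHz.
k=1: 15.9 kHz, 32.5 kHz.
k=2: 40.1 kHz, 56.7 kHz.
k=3: 64.3 kHz, 80.9 kHz.
Within [22.5 kHz, 43.8 kHz]: 32.5 kHz, 40.1 kHz.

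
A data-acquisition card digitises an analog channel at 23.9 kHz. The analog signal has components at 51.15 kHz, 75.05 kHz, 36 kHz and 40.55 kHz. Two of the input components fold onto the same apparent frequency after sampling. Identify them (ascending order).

fs/2 = 11.95 kHz.
51.15 kHz mod fs = 3.35 kHz.
3.35 kHz ≤ fs/2 = 11.95 kHz, appears at 3.35 kHz.
75.05 kHz mod fs = 3.35 kHz.
3.35 kHz ≤ fs/2 = 11.95 kHz, appears at 3.35 kHz.
36 kHz mod fs = 12.1 kHz.
12.1 kHz > fs/2 = 11.95 kHz, folds to fs − 12.1 kHz = 11.8 kHz.
40.55 kHz mod fs = 16.65 kHz.
16.65 kHz > fs/2 = 11.95 kHz, folds to fs − 16.65 kHz = 7.25 kHz.
51.15 kHz and 75.05 kHz both map to 3.35 kHz.

51.15 kHz, 75.05 kHz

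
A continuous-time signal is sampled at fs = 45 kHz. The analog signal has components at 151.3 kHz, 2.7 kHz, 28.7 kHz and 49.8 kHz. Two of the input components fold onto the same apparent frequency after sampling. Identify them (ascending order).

fs/2 = 22.5 kHz.
151.3 kHz mod fs = 16.3 kHz.
16.3 kHz ≤ fs/2 = 22.5 kHz, appears at 16.3 kHz.
2.7 kHz ≤ fs/2 = 22.5 kHz, passes unchanged.
28.7 kHz > fs/2 = 22.5 kHz, folds to fs − 28.7 kHz = 16.3 kHz.
49.8 kHz mod fs = 4.8 kHz.
4.8 kHz ≤ fs/2 = 22.5 kHz, appears at 4.8 kHz.
28.7 kHz and 151.3 kHz both map to 16.3 kHz.

28.7 kHz, 151.3 kHz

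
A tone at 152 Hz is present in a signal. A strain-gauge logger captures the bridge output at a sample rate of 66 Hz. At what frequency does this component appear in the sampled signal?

152 Hz mod fs = 20 Hz.
20 Hz ≤ fs/2 = 33 Hz, appears at 20 Hz.

20 Hz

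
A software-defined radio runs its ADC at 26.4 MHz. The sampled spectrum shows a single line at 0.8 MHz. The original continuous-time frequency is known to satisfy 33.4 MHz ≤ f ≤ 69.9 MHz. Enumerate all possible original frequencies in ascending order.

52 MHz, 53.6 MHz

Frequencies that alias to 0.8 MHz are k·fs ± 0.8 MHz for integer k ≥ 0.
k=0: 0.8 MHz.
k=1: 25.6 MHz, 27.2 MHz.
k=2: 52 MHz, 53.6 MHz.
k=3: 78.4 MHz, 80 MHz.
Within [33.4 MHz, 69.9 MHz]: 52 MHz, 53.6 MHz.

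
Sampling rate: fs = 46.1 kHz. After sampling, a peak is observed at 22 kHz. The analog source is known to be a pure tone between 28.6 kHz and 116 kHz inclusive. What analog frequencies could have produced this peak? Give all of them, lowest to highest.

Frequencies that alias to 22 kHz are k·fs ± 22 kHz for integer k ≥ 0.
k=0: 22 kHz.
k=1: 24.1 kHz, 68.1 kHz.
k=2: 70.2 kHz, 114.2 kHz.
k=3: 116.3 kHz, 160.3 kHz.
Within [28.6 kHz, 116 kHz]: 68.1 kHz, 70.2 kHz, 114.2 kHz.

68.1 kHz, 70.2 kHz, 114.2 kHz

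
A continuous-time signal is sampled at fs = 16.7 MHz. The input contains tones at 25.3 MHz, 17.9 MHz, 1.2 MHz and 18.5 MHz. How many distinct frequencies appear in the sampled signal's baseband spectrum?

fs/2 = 8.35 MHz.
25.3 MHz mod fs = 8.6 MHz.
8.6 MHz > fs/2 = 8.35 MHz, folds to fs − 8.6 MHz = 8.1 MHz.
17.9 MHz mod fs = 1.2 MHz.
1.2 MHz ≤ fs/2 = 8.35 MHz, appears at 1.2 MHz.
1.2 MHz ≤ fs/2 = 8.35 MHz, passes unchanged.
18.5 MHz mod fs = 1.8 MHz.
1.8 MHz ≤ fs/2 = 8.35 MHz, appears at 1.8 MHz.
Distinct values: {1.2 MHz, 1.8 MHz, 8.1 MHz} → 3.

3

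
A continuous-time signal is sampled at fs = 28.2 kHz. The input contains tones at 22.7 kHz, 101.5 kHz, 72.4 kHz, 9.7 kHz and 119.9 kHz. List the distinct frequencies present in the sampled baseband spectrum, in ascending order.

5.5 kHz, 7.1 kHz, 9.7 kHz, 11.3 kHz, 12.2 kHz

fs/2 = 14.1 kHz.
22.7 kHz > fs/2 = 14.1 kHz, folds to fs − 22.7 kHz = 5.5 kHz.
101.5 kHz mod fs = 16.9 kHz.
16.9 kHz > fs/2 = 14.1 kHz, folds to fs − 16.9 kHz = 11.3 kHz.
72.4 kHz mod fs = 16 kHz.
16 kHz > fs/2 = 14.1 kHz, folds to fs − 16 kHz = 12.2 kHz.
9.7 kHz ≤ fs/2 = 14.1 kHz, passes unchanged.
119.9 kHz mod fs = 7.1 kHz.
7.1 kHz ≤ fs/2 = 14.1 kHz, appears at 7.1 kHz.
Distinct values: {5.5 kHz, 7.1 kHz, 9.7 kHz, 11.3 kHz, 12.2 kHz}.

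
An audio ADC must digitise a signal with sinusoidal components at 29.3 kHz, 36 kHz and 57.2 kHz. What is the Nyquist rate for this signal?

Highest-frequency component: 57.2 kHz.
Nyquist rate = 2 × 57.2 kHz = 114.4 kHz.

114.4 kHz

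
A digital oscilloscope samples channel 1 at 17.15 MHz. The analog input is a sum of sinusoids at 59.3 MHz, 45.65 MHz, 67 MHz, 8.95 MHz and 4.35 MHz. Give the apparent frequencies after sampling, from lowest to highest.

1.6 MHz, 4.35 MHz, 5.8 MHz, 7.85 MHz, 8.2 MHz

fs/2 = 8.575 MHz.
59.3 MHz mod fs = 7.85 MHz.
7.85 MHz ≤ fs/2 = 8.575 MHz, appears at 7.85 MHz.
45.65 MHz mod fs = 11.35 MHz.
11.35 MHz > fs/2 = 8.575 MHz, folds to fs − 11.35 MHz = 5.8 MHz.
67 MHz mod fs = 15.55 MHz.
15.55 MHz > fs/2 = 8.575 MHz, folds to fs − 15.55 MHz = 1.6 MHz.
8.95 MHz > fs/2 = 8.575 MHz, folds to fs − 8.95 MHz = 8.2 MHz.
4.35 MHz ≤ fs/2 = 8.575 MHz, passes unchanged.
Distinct values: {1.6 MHz, 4.35 MHz, 5.8 MHz, 7.85 MHz, 8.2 MHz}.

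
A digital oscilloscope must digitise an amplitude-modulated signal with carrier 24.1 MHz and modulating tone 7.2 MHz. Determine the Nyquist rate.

62.6 MHz

AM sidebands sit at fc ± fm = 16.9 MHz and 31.3 MHz.
Highest-frequency component: 31.3 MHz.
Nyquist rate = 2 × 31.3 MHz = 62.6 MHz.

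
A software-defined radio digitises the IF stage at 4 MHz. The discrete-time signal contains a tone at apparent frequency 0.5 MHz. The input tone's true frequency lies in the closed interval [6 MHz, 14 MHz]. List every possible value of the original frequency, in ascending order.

7.5 MHz, 8.5 MHz, 11.5 MHz, 12.5 MHz

Frequencies that alias to 0.5 MHz are k·fs ± 0.5 MHz for integer k ≥ 0.
k=0: 0.5 MHz.
k=1: 3.5 MHz, 4.5 MHz.
k=2: 7.5 MHz, 8.5 MHz.
k=3: 11.5 MHz, 12.5 MHz.
k=4: 15.5 MHz, 16.5 MHz.
Within [6 MHz, 14 MHz]: 7.5 MHz, 8.5 MHz, 11.5 MHz, 12.5 MHz.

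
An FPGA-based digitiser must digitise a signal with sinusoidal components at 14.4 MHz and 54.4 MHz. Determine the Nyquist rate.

Highest-frequency component: 54.4 MHz.
Nyquist rate = 2 × 54.4 MHz = 108.8 MHz.

108.8 MHz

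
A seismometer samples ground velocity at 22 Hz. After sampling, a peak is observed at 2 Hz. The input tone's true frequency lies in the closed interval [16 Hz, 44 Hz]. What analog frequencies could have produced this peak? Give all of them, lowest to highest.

Frequencies that alias to 2 Hz are k·fs ± 2 Hz for integer k ≥ 0.
k=0: 2 Hz.
k=1: 20 Hz, 24 Hz.
k=2: 42 Hz, 46 Hz.
k=3: 64 Hz, 68 Hz.
Within [16 Hz, 44 Hz]: 20 Hz, 24 Hz, 42 Hz.

20 Hz, 24 Hz, 42 Hz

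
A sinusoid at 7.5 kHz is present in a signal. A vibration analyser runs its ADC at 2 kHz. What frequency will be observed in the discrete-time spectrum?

0.5 kHz

7.5 kHz mod fs = 1.5 kHz.
1.5 kHz > fs/2 = 1 kHz, folds to fs − 1.5 kHz = 0.5 kHz.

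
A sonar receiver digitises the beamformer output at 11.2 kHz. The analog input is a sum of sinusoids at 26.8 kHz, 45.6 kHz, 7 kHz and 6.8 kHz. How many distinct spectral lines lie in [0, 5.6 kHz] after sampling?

3

fs/2 = 5.6 kHz.
26.8 kHz mod fs = 4.4 kHz.
4.4 kHz ≤ fs/2 = 5.6 kHz, appears at 4.4 kHz.
45.6 kHz mod fs = 0.8 kHz.
0.8 kHz ≤ fs/2 = 5.6 kHz, appears at 0.8 kHz.
7 kHz > fs/2 = 5.6 kHz, folds to fs − 7 kHz = 4.2 kHz.
6.8 kHz > fs/2 = 5.6 kHz, folds to fs − 6.8 kHz = 4.4 kHz.
Distinct values: {0.8 kHz, 4.2 kHz, 4.4 kHz} → 3.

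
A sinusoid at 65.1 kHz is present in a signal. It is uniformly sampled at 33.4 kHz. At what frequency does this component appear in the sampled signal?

1.7 kHz

65.1 kHz mod fs = 31.7 kHz.
31.7 kHz > fs/2 = 16.7 kHz, folds to fs − 31.7 kHz = 1.7 kHz.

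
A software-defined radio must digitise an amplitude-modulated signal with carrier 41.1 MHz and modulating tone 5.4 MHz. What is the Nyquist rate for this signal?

AM sidebands sit at fc ± fm = 35.7 MHz and 46.5 MHz.
Highest-frequency component: 46.5 MHz.
Nyquist rate = 2 × 46.5 MHz = 93 MHz.

93 MHz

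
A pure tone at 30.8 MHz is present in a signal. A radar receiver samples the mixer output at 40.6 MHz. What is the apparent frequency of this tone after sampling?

30.8 MHz > fs/2 = 20.3 MHz, folds to fs − 30.8 MHz = 9.8 MHz.

9.8 MHz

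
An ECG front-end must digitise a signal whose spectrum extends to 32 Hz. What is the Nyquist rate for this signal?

Nyquist rate = 2 × 32 Hz = 64 Hz.

64 Hz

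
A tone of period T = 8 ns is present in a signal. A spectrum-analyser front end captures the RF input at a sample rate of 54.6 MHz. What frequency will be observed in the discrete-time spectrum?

T = 8 ns → f = 1/T = 125 MHz.
125 MHz mod fs = 15.8 MHz.
15.8 MHz ≤ fs/2 = 27.3 MHz, appears at 15.8 MHz.

15.8 MHz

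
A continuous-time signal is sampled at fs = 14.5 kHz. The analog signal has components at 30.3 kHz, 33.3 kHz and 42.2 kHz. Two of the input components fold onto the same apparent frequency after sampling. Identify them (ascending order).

30.3 kHz, 42.2 kHz

fs/2 = 7.25 kHz.
30.3 kHz mod fs = 1.3 kHz.
1.3 kHz ≤ fs/2 = 7.25 kHz, appears at 1.3 kHz.
33.3 kHz mod fs = 4.3 kHz.
4.3 kHz ≤ fs/2 = 7.25 kHz, appears at 4.3 kHz.
42.2 kHz mod fs = 13.2 kHz.
13.2 kHz > fs/2 = 7.25 kHz, folds to fs − 13.2 kHz = 1.3 kHz.
30.3 kHz and 42.2 kHz both map to 1.3 kHz.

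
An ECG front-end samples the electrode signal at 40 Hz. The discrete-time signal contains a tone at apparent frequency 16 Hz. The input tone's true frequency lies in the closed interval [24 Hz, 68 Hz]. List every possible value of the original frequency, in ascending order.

Frequencies that alias to 16 Hz are k·fs ± 16 Hz for integer k ≥ 0.
k=0: 16 Hz.
k=1: 24 Hz, 56 Hz.
k=2: 64 Hz, 96 Hz.
k=3: 104 Hz, 136 Hz.
Within [24 Hz, 68 Hz]: 24 Hz, 56 Hz, 64 Hz.

24 Hz, 56 Hz, 64 Hz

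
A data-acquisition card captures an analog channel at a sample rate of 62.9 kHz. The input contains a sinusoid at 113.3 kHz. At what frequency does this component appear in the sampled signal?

113.3 kHz mod fs = 50.4 kHz.
50.4 kHz > fs/2 = 31.45 kHz, folds to fs − 50.4 kHz = 12.5 kHz.

12.5 kHz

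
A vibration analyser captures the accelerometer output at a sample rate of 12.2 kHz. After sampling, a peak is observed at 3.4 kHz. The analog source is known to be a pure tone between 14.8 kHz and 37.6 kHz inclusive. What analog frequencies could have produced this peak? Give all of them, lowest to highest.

15.6 kHz, 21 kHz, 27.8 kHz, 33.2 kHz

Frequencies that alias to 3.4 kHz are k·fs ± 3.4 kHz for integer k ≥ 0.
k=0: 3.4 kHz.
k=1: 8.8 kHz, 15.6 kHz.
k=2: 21 kHz, 27.8 kHz.
k=3: 33.2 kHz, 40 kHz.
k=4: 45.4 kHz, 52.2 kHz.
Within [14.8 kHz, 37.6 kHz]: 15.6 kHz, 21 kHz, 27.8 kHz, 33.2 kHz.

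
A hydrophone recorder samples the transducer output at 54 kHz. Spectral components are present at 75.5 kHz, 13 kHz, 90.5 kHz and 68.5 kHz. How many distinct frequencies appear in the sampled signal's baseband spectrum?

fs/2 = 27 kHz.
75.5 kHz mod fs = 21.5 kHz.
21.5 kHz ≤ fs/2 = 27 kHz, appears at 21.5 kHz.
13 kHz ≤ fs/2 = 27 kHz, passes unchanged.
90.5 kHz mod fs = 36.5 kHz.
36.5 kHz > fs/2 = 27 kHz, folds to fs − 36.5 kHz = 17.5 kHz.
68.5 kHz mod fs = 14.5 kHz.
14.5 kHz ≤ fs/2 = 27 kHz, appears at 14.5 kHz.
Distinct values: {13 kHz, 14.5 kHz, 17.5 kHz, 21.5 kHz} → 4.

4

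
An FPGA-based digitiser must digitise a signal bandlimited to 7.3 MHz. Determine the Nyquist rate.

Nyquist rate = 2 × 7.3 MHz = 14.6 MHz.

14.6 MHz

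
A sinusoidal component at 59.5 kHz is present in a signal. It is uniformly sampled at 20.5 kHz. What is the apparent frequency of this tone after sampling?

59.5 kHz mod fs = 18.5 kHz.
18.5 kHz > fs/2 = 10.25 kHz, folds to fs − 18.5 kHz = 2 kHz.

2 kHz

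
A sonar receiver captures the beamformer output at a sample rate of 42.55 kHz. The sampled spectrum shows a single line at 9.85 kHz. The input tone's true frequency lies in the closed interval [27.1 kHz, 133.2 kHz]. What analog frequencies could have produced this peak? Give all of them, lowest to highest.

32.7 kHz, 52.4 kHz, 75.25 kHz, 94.95 kHz, 117.8 kHz

Frequencies that alias to 9.85 kHz are k·fs ± 9.85 kHz for integer k ≥ 0.
k=0: 9.85 kHz.
k=1: 32.7 kHz, 52.4 kHz.
k=2: 75.25 kHz, 94.95 kHz.
k=3: 117.8 kHz, 137.5 kHz.
k=4: 160.35 kHz, 180.05 kHz.
Within [27.1 kHz, 133.2 kHz]: 32.7 kHz, 52.4 kHz, 75.25 kHz, 94.95 kHz, 117.8 kHz.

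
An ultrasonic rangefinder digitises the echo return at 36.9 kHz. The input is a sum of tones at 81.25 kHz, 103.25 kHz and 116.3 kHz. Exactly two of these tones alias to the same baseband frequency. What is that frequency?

7.45 kHz

fs/2 = 18.45 kHz.
81.25 kHz mod fs = 7.45 kHz.
7.45 kHz ≤ fs/2 = 18.45 kHz, appears at 7.45 kHz.
103.25 kHz mod fs = 29.45 kHz.
29.45 kHz > fs/2 = 18.45 kHz, folds to fs − 29.45 kHz = 7.45 kHz.
116.3 kHz mod fs = 5.6 kHz.
5.6 kHz ≤ fs/2 = 18.45 kHz, appears at 5.6 kHz.
81.25 kHz and 103.25 kHz both map to 7.45 kHz.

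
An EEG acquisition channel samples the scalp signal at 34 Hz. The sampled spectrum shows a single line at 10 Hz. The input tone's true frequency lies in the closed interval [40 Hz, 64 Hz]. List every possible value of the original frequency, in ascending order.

Frequencies that alias to 10 Hz are k·fs ± 10 Hz for integer k ≥ 0.
k=0: 10 Hz.
k=1: 24 Hz, 44 Hz.
k=2: 58 Hz, 78 Hz.
k=3: 92 Hz, 112 Hz.
Within [40 Hz, 64 Hz]: 44 Hz, 58 Hz.

44 Hz, 58 Hz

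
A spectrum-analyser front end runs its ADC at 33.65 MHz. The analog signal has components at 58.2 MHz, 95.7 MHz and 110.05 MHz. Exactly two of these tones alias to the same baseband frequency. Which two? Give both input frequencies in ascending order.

58.2 MHz, 110.05 MHz

fs/2 = 16.825 MHz.
58.2 MHz mod fs = 24.55 MHz.
24.55 MHz > fs/2 = 16.825 MHz, folds to fs − 24.55 MHz = 9.1 MHz.
95.7 MHz mod fs = 28.4 MHz.
28.4 MHz > fs/2 = 16.825 MHz, folds to fs − 28.4 MHz = 5.25 MHz.
110.05 MHz mod fs = 9.1 MHz.
9.1 MHz ≤ fs/2 = 16.825 MHz, appears at 9.1 MHz.
58.2 MHz and 110.05 MHz both map to 9.1 MHz.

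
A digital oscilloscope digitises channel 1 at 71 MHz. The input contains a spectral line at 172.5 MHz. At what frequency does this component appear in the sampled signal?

30.5 MHz

172.5 MHz mod fs = 30.5 MHz.
30.5 MHz ≤ fs/2 = 35.5 MHz, appears at 30.5 MHz.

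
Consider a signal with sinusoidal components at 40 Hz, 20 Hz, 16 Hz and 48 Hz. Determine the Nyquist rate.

Highest-frequency component: 48 Hz.
Nyquist rate = 2 × 48 Hz = 96 Hz.

96 Hz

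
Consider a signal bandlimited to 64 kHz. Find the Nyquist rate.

128 kHz

Nyquist rate = 2 × 64 kHz = 128 kHz.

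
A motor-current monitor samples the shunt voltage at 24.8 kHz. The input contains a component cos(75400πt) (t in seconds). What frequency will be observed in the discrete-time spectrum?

11.9 kHz

ω = 75400π rad/s → f = ω/(2π) = 37700 Hz = 37.7 kHz.
37.7 kHz mod fs = 12.9 kHz.
12.9 kHz > fs/2 = 12.4 kHz, folds to fs − 12.9 kHz = 11.9 kHz.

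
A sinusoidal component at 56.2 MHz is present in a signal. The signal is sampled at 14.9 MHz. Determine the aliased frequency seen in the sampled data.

56.2 MHz mod fs = 11.5 MHz.
11.5 MHz > fs/2 = 7.45 MHz, folds to fs − 11.5 MHz = 3.4 MHz.

3.4 MHz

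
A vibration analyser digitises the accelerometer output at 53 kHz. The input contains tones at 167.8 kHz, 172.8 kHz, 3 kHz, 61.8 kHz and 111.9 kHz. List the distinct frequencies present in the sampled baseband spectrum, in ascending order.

fs/2 = 26.5 kHz.
167.8 kHz mod fs = 8.8 kHz.
8.8 kHz ≤ fs/2 = 26.5 kHz, appears at 8.8 kHz.
172.8 kHz mod fs = 13.8 kHz.
13.8 kHz ≤ fs/2 = 26.5 kHz, appears at 13.8 kHz.
3 kHz ≤ fs/2 = 26.5 kHz, passes unchanged.
61.8 kHz mod fs = 8.8 kHz.
8.8 kHz ≤ fs/2 = 26.5 kHz, appears at 8.8 kHz.
111.9 kHz mod fs = 5.9 kHz.
5.9 kHz ≤ fs/2 = 26.5 kHz, appears at 5.9 kHz.
Distinct values: {3 kHz, 5.9 kHz, 8.8 kHz, 13.8 kHz}.

3 kHz, 5.9 kHz, 8.8 kHz, 13.8 kHz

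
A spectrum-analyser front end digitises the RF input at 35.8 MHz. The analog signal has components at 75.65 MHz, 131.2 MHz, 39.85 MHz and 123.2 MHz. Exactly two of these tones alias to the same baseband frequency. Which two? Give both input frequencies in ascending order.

39.85 MHz, 75.65 MHz

fs/2 = 17.9 MHz.
75.65 MHz mod fs = 4.05 MHz.
4.05 MHz ≤ fs/2 = 17.9 MHz, appears at 4.05 MHz.
131.2 MHz mod fs = 23.8 MHz.
23.8 MHz > fs/2 = 17.9 MHz, folds to fs − 23.8 MHz = 12 MHz.
39.85 MHz mod fs = 4.05 MHz.
4.05 MHz ≤ fs/2 = 17.9 MHz, appears at 4.05 MHz.
123.2 MHz mod fs = 15.8 MHz.
15.8 MHz ≤ fs/2 = 17.9 MHz, appears at 15.8 MHz.
39.85 MHz and 75.65 MHz both map to 4.05 MHz.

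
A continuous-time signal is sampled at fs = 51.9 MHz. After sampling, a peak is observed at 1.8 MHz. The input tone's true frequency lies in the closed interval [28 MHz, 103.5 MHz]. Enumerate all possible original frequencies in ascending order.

50.1 MHz, 53.7 MHz, 102 MHz

Frequencies that alias to 1.8 MHz are k·fs ± 1.8 MHz for integer k ≥ 0.
k=0: 1.8 MHz.
k=1: 50.1 MHz, 53.7 MHz.
k=2: 102 MHz, 105.6 MHz.
k=3: 153.9 MHz, 157.5 MHz.
Within [28 MHz, 103.5 MHz]: 50.1 MHz, 53.7 MHz, 102 MHz.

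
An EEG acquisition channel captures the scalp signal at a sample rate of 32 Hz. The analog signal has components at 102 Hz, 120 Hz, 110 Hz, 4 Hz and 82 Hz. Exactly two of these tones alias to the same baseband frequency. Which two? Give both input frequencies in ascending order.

fs/2 = 16 Hz.
102 Hz mod fs = 6 Hz.
6 Hz ≤ fs/2 = 16 Hz, appears at 6 Hz.
120 Hz mod fs = 24 Hz.
24 Hz > fs/2 = 16 Hz, folds to fs − 24 Hz = 8 Hz.
110 Hz mod fs = 14 Hz.
14 Hz ≤ fs/2 = 16 Hz, appears at 14 Hz.
4 Hz ≤ fs/2 = 16 Hz, passes unchanged.
82 Hz mod fs = 18 Hz.
18 Hz > fs/2 = 16 Hz, folds to fs − 18 Hz = 14 Hz.
82 Hz and 110 Hz both map to 14 Hz.

82 Hz, 110 Hz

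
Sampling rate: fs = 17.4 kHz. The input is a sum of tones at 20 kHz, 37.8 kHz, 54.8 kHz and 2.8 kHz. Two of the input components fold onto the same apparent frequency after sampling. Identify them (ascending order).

20 kHz, 54.8 kHz

fs/2 = 8.7 kHz.
20 kHz mod fs = 2.6 kHz.
2.6 kHz ≤ fs/2 = 8.7 kHz, appears at 2.6 kHz.
37.8 kHz mod fs = 3 kHz.
3 kHz ≤ fs/2 = 8.7 kHz, appears at 3 kHz.
54.8 kHz mod fs = 2.6 kHz.
2.6 kHz ≤ fs/2 = 8.7 kHz, appears at 2.6 kHz.
2.8 kHz ≤ fs/2 = 8.7 kHz, passes unchanged.
20 kHz and 54.8 kHz both map to 2.6 kHz.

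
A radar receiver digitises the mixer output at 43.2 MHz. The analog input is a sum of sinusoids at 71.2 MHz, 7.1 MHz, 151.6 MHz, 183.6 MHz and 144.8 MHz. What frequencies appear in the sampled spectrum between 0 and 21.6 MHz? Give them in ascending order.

fs/2 = 21.6 MHz.
71.2 MHz mod fs = 28 MHz.
28 MHz > fs/2 = 21.6 MHz, folds to fs − 28 MHz = 15.2 MHz.
7.1 MHz ≤ fs/2 = 21.6 MHz, passes unchanged.
151.6 MHz mod fs = 22 MHz.
22 MHz > fs/2 = 21.6 MHz, folds to fs − 22 MHz = 21.2 MHz.
183.6 MHz mod fs = 10.8 MHz.
10.8 MHz ≤ fs/2 = 21.6 MHz, appears at 10.8 MHz.
144.8 MHz mod fs = 15.2 MHz.
15.2 MHz ≤ fs/2 = 21.6 MHz, appears at 15.2 MHz.
Distinct values: {7.1 MHz, 10.8 MHz, 15.2 MHz, 21.2 MHz}.

7.1 MHz, 10.8 MHz, 15.2 MHz, 21.2 MHz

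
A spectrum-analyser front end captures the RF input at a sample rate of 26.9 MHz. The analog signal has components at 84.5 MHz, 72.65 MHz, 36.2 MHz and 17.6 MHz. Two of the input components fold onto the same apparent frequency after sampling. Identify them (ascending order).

17.6 MHz, 36.2 MHz

fs/2 = 13.45 MHz.
84.5 MHz mod fs = 3.8 MHz.
3.8 MHz ≤ fs/2 = 13.45 MHz, appears at 3.8 MHz.
72.65 MHz mod fs = 18.85 MHz.
18.85 MHz > fs/2 = 13.45 MHz, folds to fs − 18.85 MHz = 8.05 MHz.
36.2 MHz mod fs = 9.3 MHz.
9.3 MHz ≤ fs/2 = 13.45 MHz, appears at 9.3 MHz.
17.6 MHz > fs/2 = 13.45 MHz, folds to fs − 17.6 MHz = 9.3 MHz.
17.6 MHz and 36.2 MHz both map to 9.3 MHz.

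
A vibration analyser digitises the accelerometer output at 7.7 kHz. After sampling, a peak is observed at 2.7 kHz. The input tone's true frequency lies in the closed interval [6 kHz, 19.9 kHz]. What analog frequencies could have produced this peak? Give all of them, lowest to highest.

Frequencies that alias to 2.7 kHz are k·fs ± 2.7 kHz for integer k ≥ 0.
k=0: 2.7 kHz.
k=1: 5 kHz, 10.4 kHz.
k=2: 12.7 kHz, 18.1 kHz.
k=3: 20.4 kHz, 25.8 kHz.
Within [6 kHz, 19.9 kHz]: 10.4 kHz, 12.7 kHz, 18.1 kHz.

10.4 kHz, 12.7 kHz, 18.1 kHz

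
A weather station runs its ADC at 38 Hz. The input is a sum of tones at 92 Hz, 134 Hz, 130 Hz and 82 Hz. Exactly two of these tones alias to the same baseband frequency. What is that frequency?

fs/2 = 19 Hz.
92 Hz mod fs = 16 Hz.
16 Hz ≤ fs/2 = 19 Hz, appears at 16 Hz.
134 Hz mod fs = 20 Hz.
20 Hz > fs/2 = 19 Hz, folds to fs − 20 Hz = 18 Hz.
130 Hz mod fs = 16 Hz.
16 Hz ≤ fs/2 = 19 Hz, appears at 16 Hz.
82 Hz mod fs = 6 Hz.
6 Hz ≤ fs/2 = 19 Hz, appears at 6 Hz.
92 Hz and 130 Hz both map to 16 Hz.

16 Hz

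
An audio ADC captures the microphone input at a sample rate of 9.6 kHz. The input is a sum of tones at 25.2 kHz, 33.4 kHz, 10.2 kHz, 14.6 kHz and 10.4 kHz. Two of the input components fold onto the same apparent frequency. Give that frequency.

4.6 kHz

fs/2 = 4.8 kHz.
25.2 kHz mod fs = 6 kHz.
6 kHz > fs/2 = 4.8 kHz, folds to fs − 6 kHz = 3.6 kHz.
33.4 kHz mod fs = 4.6 kHz.
4.6 kHz ≤ fs/2 = 4.8 kHz, appears at 4.6 kHz.
10.2 kHz mod fs = 0.6 kHz.
0.6 kHz ≤ fs/2 = 4.8 kHz, appears at 0.6 kHz.
14.6 kHz mod fs = 5 kHz.
5 kHz > fs/2 = 4.8 kHz, folds to fs − 5 kHz = 4.6 kHz.
10.4 kHz mod fs = 0.8 kHz.
0.8 kHz ≤ fs/2 = 4.8 kHz, appears at 0.8 kHz.
14.6 kHz and 33.4 kHz both map to 4.6 kHz.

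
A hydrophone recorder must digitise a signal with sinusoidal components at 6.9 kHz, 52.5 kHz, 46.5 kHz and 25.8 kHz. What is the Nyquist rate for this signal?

105 kHz

Highest-frequency component: 52.5 kHz.
Nyquist rate = 2 × 52.5 kHz = 105 kHz.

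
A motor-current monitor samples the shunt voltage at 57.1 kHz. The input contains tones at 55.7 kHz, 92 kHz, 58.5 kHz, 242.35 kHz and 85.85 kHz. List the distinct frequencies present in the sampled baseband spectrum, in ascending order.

1.4 kHz, 13.95 kHz, 22.2 kHz, 28.35 kHz

fs/2 = 28.55 kHz.
55.7 kHz > fs/2 = 28.55 kHz, folds to fs − 55.7 kHz = 1.4 kHz.
92 kHz mod fs = 34.9 kHz.
34.9 kHz > fs/2 = 28.55 kHz, folds to fs − 34.9 kHz = 22.2 kHz.
58.5 kHz mod fs = 1.4 kHz.
1.4 kHz ≤ fs/2 = 28.55 kHz, appears at 1.4 kHz.
242.35 kHz mod fs = 13.95 kHz.
13.95 kHz ≤ fs/2 = 28.55 kHz, appears at 13.95 kHz.
85.85 kHz mod fs = 28.75 kHz.
28.75 kHz > fs/2 = 28.55 kHz, folds to fs − 28.75 kHz = 28.35 kHz.
Distinct values: {1.4 kHz, 13.95 kHz, 22.2 kHz, 28.35 kHz}.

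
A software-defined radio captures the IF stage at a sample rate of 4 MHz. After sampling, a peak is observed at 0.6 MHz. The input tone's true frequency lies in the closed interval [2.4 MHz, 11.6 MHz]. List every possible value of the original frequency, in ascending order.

3.4 MHz, 4.6 MHz, 7.4 MHz, 8.6 MHz, 11.4 MHz

Frequencies that alias to 0.6 MHz are k·fs ± 0.6 MHz for integer k ≥ 0.
k=0: 0.6 MHz.
k=1: 3.4 MHz, 4.6 MHz.
k=2: 7.4 MHz, 8.6 MHz.
k=3: 11.4 MHz, 12.6 MHz.
k=4: 15.4 MHz, 16.6 MHz.
Within [2.4 MHz, 11.6 MHz]: 3.4 MHz, 4.6 MHz, 7.4 MHz, 8.6 MHz, 11.4 MHz.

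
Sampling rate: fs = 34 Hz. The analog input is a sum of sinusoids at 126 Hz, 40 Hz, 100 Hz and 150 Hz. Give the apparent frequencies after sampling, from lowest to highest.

fs/2 = 17 Hz.
126 Hz mod fs = 24 Hz.
24 Hz > fs/2 = 17 Hz, folds to fs − 24 Hz = 10 Hz.
40 Hz mod fs = 6 Hz.
6 Hz ≤ fs/2 = 17 Hz, appears at 6 Hz.
100 Hz mod fs = 32 Hz.
32 Hz > fs/2 = 17 Hz, folds to fs − 32 Hz = 2 Hz.
150 Hz mod fs = 14 Hz.
14 Hz ≤ fs/2 = 17 Hz, appears at 14 Hz.
Distinct values: {2 Hz, 6 Hz, 10 Hz, 14 Hz}.

2 Hz, 6 Hz, 10 Hz, 14 Hz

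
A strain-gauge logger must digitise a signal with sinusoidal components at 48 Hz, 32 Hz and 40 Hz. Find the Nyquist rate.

Highest-frequency component: 48 Hz.
Nyquist rate = 2 × 48 Hz = 96 Hz.

96 Hz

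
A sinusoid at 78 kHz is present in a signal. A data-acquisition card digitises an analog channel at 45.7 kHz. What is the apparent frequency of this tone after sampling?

13.4 kHz

78 kHz mod fs = 32.3 kHz.
32.3 kHz > fs/2 = 22.85 kHz, folds to fs − 32.3 kHz = 13.4 kHz.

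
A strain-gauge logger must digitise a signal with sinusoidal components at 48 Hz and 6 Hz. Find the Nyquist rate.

96 Hz

Highest-frequency component: 48 Hz.
Nyquist rate = 2 × 48 Hz = 96 Hz.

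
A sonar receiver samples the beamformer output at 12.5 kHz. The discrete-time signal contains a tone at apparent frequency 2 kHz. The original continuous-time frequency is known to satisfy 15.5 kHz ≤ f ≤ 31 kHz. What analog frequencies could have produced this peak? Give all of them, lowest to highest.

Frequencies that alias to 2 kHz are k·fs ± 2 kHz for integer k ≥ 0.
k=0: 2 kHz.
k=1: 10.5 kHz, 14.5 kHz.
k=2: 23 kHz, 27 kHz.
k=3: 35.5 kHz, 39.5 kHz.
Within [15.5 kHz, 31 kHz]: 23 kHz, 27 kHz.

23 kHz, 27 kHz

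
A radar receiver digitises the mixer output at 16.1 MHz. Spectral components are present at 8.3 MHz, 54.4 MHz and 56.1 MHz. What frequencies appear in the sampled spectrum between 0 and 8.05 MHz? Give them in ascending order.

fs/2 = 8.05 MHz.
8.3 MHz > fs/2 = 8.05 MHz, folds to fs − 8.3 MHz = 7.8 MHz.
54.4 MHz mod fs = 6.1 MHz.
6.1 MHz ≤ fs/2 = 8.05 MHz, appears at 6.1 MHz.
56.1 MHz mod fs = 7.8 MHz.
7.8 MHz ≤ fs/2 = 8.05 MHz, appears at 7.8 MHz.
Distinct values: {6.1 MHz, 7.8 MHz}.

6.1 MHz, 7.8 MHz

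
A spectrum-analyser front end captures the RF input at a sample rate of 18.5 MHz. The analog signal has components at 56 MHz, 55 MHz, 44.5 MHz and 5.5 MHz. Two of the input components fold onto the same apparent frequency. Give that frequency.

0.5 MHz

fs/2 = 9.25 MHz.
56 MHz mod fs = 0.5 MHz.
0.5 MHz ≤ fs/2 = 9.25 MHz, appears at 0.5 MHz.
55 MHz mod fs = 18 MHz.
18 MHz > fs/2 = 9.25 MHz, folds to fs − 18 MHz = 0.5 MHz.
44.5 MHz mod fs = 7.5 MHz.
7.5 MHz ≤ fs/2 = 9.25 MHz, appears at 7.5 MHz.
5.5 MHz ≤ fs/2 = 9.25 MHz, passes unchanged.
55 MHz and 56 MHz both map to 0.5 MHz.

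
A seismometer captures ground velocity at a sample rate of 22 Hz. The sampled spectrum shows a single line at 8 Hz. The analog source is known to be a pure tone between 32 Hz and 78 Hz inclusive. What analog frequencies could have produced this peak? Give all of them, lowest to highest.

36 Hz, 52 Hz, 58 Hz, 74 Hz

Frequencies that alias to 8 Hz are k·fs ± 8 Hz for integer k ≥ 0.
k=0: 8 Hz.
k=1: 14 Hz, 30 Hz.
k=2: 36 Hz, 52 Hz.
k=3: 58 Hz, 74 Hz.
k=4: 80 Hz, 96 Hz.
Within [32 Hz, 78 Hz]: 36 Hz, 52 Hz, 58 Hz, 74 Hz.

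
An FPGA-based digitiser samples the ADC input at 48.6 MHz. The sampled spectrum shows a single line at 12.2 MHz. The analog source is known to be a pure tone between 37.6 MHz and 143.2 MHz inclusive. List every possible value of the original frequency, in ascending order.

Frequencies that alias to 12.2 MHz are k·fs ± 12.2 MHz for integer k ≥ 0.
k=0: 12.2 MHz.
k=1: 36.4 MHz, 60.8 MHz.
k=2: 85 MHz, 109.4 MHz.
k=3: 133.6 MHz, 158 MHz.
k=4: 182.2 MHz, 206.6 MHz.
Within [37.6 MHz, 143.2 MHz]: 60.8 MHz, 85 MHz, 109.4 MHz, 133.6 MHz.

60.8 MHz, 85 MHz, 109.4 MHz, 133.6 MHz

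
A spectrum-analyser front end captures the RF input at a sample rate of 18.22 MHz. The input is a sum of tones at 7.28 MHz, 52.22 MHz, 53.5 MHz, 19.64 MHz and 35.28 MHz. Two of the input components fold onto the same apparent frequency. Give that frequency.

fs/2 = 9.11 MHz.
7.28 MHz ≤ fs/2 = 9.11 MHz, passes unchanged.
52.22 MHz mod fs = 15.78 MHz.
15.78 MHz > fs/2 = 9.11 MHz, folds to fs − 15.78 MHz = 2.44 MHz.
53.5 MHz mod fs = 17.06 MHz.
17.06 MHz > fs/2 = 9.11 MHz, folds to fs − 17.06 MHz = 1.16 MHz.
19.64 MHz mod fs = 1.42 MHz.
1.42 MHz ≤ fs/2 = 9.11 MHz, appears at 1.42 MHz.
35.28 MHz mod fs = 17.06 MHz.
17.06 MHz > fs/2 = 9.11 MHz, folds to fs − 17.06 MHz = 1.16 MHz.
35.28 MHz and 53.5 MHz both map to 1.16 MHz.

1.16 MHz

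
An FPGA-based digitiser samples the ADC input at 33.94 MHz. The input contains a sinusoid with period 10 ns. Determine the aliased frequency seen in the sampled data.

1.82 MHz

T = 10 ns → f = 1/T = 100 MHz.
100 MHz mod fs = 32.12 MHz.
32.12 MHz > fs/2 = 16.97 MHz, folds to fs − 32.12 MHz = 1.82 MHz.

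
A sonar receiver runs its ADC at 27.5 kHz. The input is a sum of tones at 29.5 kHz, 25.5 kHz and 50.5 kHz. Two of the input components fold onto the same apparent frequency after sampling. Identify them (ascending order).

25.5 kHz, 29.5 kHz

fs/2 = 13.75 kHz.
29.5 kHz mod fs = 2 kHz.
2 kHz ≤ fs/2 = 13.75 kHz, appears at 2 kHz.
25.5 kHz > fs/2 = 13.75 kHz, folds to fs − 25.5 kHz = 2 kHz.
50.5 kHz mod fs = 23 kHz.
23 kHz > fs/2 = 13.75 kHz, folds to fs − 23 kHz = 4.5 kHz.
25.5 kHz and 29.5 kHz both map to 2 kHz.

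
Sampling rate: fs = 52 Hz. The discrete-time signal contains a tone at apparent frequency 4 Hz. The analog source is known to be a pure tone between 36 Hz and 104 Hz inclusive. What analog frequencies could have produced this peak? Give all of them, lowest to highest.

48 Hz, 56 Hz, 100 Hz

Frequencies that alias to 4 Hz are k·fs ± 4 Hz for integer k ≥ 0.
k=0: 4 Hz.
k=1: 48 Hz, 56 Hz.
k=2: 100 Hz, 108 Hz.
k=3: 152 Hz, 160 Hz.
Within [36 Hz, 104 Hz]: 48 Hz, 56 Hz, 100 Hz.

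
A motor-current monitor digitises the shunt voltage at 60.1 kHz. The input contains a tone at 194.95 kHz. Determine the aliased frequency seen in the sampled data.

14.65 kHz

194.95 kHz mod fs = 14.65 kHz.
14.65 kHz ≤ fs/2 = 30.05 kHz, appears at 14.65 kHz.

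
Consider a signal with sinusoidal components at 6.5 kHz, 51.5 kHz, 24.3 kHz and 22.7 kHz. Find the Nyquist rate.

Highest-frequency component: 51.5 kHz.
Nyquist rate = 2 × 51.5 kHz = 103 kHz.

103 kHz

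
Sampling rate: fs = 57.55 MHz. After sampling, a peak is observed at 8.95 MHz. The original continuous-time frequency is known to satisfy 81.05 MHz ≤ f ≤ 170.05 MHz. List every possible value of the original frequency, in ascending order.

106.15 MHz, 124.05 MHz, 163.7 MHz

Frequencies that alias to 8.95 MHz are k·fs ± 8.95 MHz for integer k ≥ 0.
k=0: 8.95 MHz.
k=1: 48.6 MHz, 66.5 MHz.
k=2: 106.15 MHz, 124.05 MHz.
k=3: 163.7 MHz, 181.6 MHz.
k=4: 221.25 MHz, 239.15 MHz.
Within [81.05 MHz, 170.05 MHz]: 106.15 MHz, 124.05 MHz, 163.7 MHz.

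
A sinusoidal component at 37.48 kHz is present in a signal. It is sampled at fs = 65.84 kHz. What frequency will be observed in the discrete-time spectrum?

37.48 kHz > fs/2 = 32.92 kHz, folds to fs − 37.48 kHz = 28.36 kHz.

28.36 kHz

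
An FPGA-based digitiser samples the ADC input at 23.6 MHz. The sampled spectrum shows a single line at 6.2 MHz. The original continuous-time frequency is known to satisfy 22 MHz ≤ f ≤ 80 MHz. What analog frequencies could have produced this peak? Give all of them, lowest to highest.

29.8 MHz, 41 MHz, 53.4 MHz, 64.6 MHz, 77 MHz

Frequencies that alias to 6.2 MHz are k·fs ± 6.2 MHz for integer k ≥ 0.
k=0: 6.2 MHz.
k=1: 17.4 MHz, 29.8 MHz.
k=2: 41 MHz, 53.4 MHz.
k=3: 64.6 MHz, 77 MHz.
k=4: 88.2 MHz, 100.6 MHz.
Within [22 MHz, 80 MHz]: 29.8 MHz, 41 MHz, 53.4 MHz, 64.6 MHz, 77 MHz.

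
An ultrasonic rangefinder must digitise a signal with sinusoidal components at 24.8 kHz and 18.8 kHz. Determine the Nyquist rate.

49.6 kHz

Highest-frequency component: 24.8 kHz.
Nyquist rate = 2 × 24.8 kHz = 49.6 kHz.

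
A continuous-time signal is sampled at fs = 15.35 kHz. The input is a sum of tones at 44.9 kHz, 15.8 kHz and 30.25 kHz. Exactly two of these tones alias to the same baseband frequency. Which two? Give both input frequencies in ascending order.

15.8 kHz, 30.25 kHz

fs/2 = 7.675 kHz.
44.9 kHz mod fs = 14.2 kHz.
14.2 kHz > fs/2 = 7.675 kHz, folds to fs − 14.2 kHz = 1.15 kHz.
15.8 kHz mod fs = 0.45 kHz.
0.45 kHz ≤ fs/2 = 7.675 kHz, appears at 0.45 kHz.
30.25 kHz mod fs = 14.9 kHz.
14.9 kHz > fs/2 = 7.675 kHz, folds to fs − 14.9 kHz = 0.45 kHz.
15.8 kHz and 30.25 kHz both map to 0.45 kHz.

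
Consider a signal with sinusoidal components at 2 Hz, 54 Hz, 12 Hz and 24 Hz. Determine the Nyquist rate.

108 Hz

Highest-frequency component: 54 Hz.
Nyquist rate = 2 × 54 Hz = 108 Hz.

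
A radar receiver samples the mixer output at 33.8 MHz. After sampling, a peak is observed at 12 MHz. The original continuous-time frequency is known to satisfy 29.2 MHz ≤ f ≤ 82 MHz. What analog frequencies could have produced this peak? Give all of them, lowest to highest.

Frequencies that alias to 12 MHz are k·fs ± 12 MHz for integer k ≥ 0.
k=0: 12 MHz.
k=1: 21.8 MHz, 45.8 MHz.
k=2: 55.6 MHz, 79.6 MHz.
k=3: 89.4 MHz, 113.4 MHz.
Within [29.2 MHz, 82 MHz]: 45.8 MHz, 55.6 MHz, 79.6 MHz.

45.8 MHz, 55.6 MHz, 79.6 MHz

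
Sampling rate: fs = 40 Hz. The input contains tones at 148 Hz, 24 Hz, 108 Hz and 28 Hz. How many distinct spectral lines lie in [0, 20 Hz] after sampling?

2

fs/2 = 20 Hz.
148 Hz mod fs = 28 Hz.
28 Hz > fs/2 = 20 Hz, folds to fs − 28 Hz = 12 Hz.
24 Hz > fs/2 = 20 Hz, folds to fs − 24 Hz = 16 Hz.
108 Hz mod fs = 28 Hz.
28 Hz > fs/2 = 20 Hz, folds to fs − 28 Hz = 12 Hz.
28 Hz > fs/2 = 20 Hz, folds to fs − 28 Hz = 12 Hz.
Distinct values: {12 Hz, 16 Hz} → 2.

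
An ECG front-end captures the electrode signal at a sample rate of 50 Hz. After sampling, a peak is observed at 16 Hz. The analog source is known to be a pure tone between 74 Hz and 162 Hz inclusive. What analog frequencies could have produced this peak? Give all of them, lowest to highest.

84 Hz, 116 Hz, 134 Hz

Frequencies that alias to 16 Hz are k·fs ± 16 Hz for integer k ≥ 0.
k=0: 16 Hz.
k=1: 34 Hz, 66 Hz.
k=2: 84 Hz, 116 Hz.
k=3: 134 Hz, 166 Hz.
k=4: 184 Hz, 216 Hz.
Within [74 Hz, 162 Hz]: 84 Hz, 116 Hz, 134 Hz.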